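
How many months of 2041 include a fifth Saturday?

4

A month has five Saturdays exactly when Saturday falls within its first (length − 28) days.
Jan: 31 days, starts Tue → 5 of Tue, Wed, Thu
Feb: 28 days, starts Fri → 5 of (none)
Mar: 31 days, starts Fri → 5 of Fri, Sat, Sun ✓
Apr: 30 days, starts Mon → 5 of Mon, Tue
May: 31 days, starts Wed → 5 of Wed, Thu, Fri
Jun: 30 days, starts Sat → 5 of Sat, Sun ✓
Jul: 31 days, starts Mon → 5 of Mon, Tue, Wed
Aug: 31 days, starts Thu → 5 of Thu, Fri, Sat ✓
Sep: 30 days, starts Sun → 5 of Sun, Mon
Oct: 31 days, starts Tue → 5 of Tue, Wed, Thu
Nov: 30 days, starts Fri → 5 of Fri, Sat ✓
Dec: 31 days, starts Sun → 5 of Sun, Mon, Tue
Months with five Saturdays: Mar, Jun, Aug, Nov.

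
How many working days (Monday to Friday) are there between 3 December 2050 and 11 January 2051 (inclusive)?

3 December 2050 is a Saturday.
The range spans 40 days (inclusive of both endpoints).
40 = 7 × 5 + 5, so there are 5 full weeks plus 5 extra days.
Each full week contributes 5 weekdays (Mon–Fri): 5 × 5 = 25.
The 5 extra days are Sat, Sun, Mon, Tue, Wed — 3 of them qualify.
Total: 25 + 3 = 28.

28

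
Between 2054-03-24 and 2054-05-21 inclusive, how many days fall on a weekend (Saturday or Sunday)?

2054-03-24 is a Tuesday.
That's 59 days from start to end, counting both.
59 = 7 × 8 + 3, so there are 8 full weeks plus 3 extra days.
Each full week contributes 2 weekend days (Sat, Sun): 8 × 2 = 16.
The 3 extra days are Tue, Wed, Thu — none qualify.
Total: 16 + 0 = 16.

16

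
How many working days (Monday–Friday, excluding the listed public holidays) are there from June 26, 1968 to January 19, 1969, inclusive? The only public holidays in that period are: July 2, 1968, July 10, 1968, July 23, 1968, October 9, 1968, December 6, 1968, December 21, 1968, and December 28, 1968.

143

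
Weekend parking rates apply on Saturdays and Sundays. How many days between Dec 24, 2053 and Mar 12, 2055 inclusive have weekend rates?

126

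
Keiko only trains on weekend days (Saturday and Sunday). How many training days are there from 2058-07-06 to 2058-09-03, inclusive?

2058-07-06 is a Saturday.
That's 60 days from start to end, counting both.
60 = 7 × 8 + 4, so there are 8 full weeks plus 4 extra days.
Each full week contributes 2 weekend days (Sat, Sun): 8 × 2 = 16.
The 4 extra days are Sat, Sun, Mon, Tue — 2 of them qualify.
Total: 16 + 2 = 18.

18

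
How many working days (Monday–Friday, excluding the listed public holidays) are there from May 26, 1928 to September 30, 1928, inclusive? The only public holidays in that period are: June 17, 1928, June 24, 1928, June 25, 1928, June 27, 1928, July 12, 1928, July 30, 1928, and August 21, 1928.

85 working days

May 26, 1928 is a Saturday.
That's 128 days from start to end, counting both.
128 = 7 × 18 + 2, so there are 18 full weeks plus 2 extra days.
Each full week contributes 5 weekdays (Mon–Fri): 18 × 5 = 90.
The 2 extra days are Sat, Sun — none qualify.
Total: 90 + 0 = 90.
Holidays: June 17, 1928 (Sun); June 24, 1928 (Sun); June 25, 1928 (Mon); June 27, 1928 (Wed); July 12, 1928 (Thu); July 30, 1928 (Mon); August 21, 1928 (Tue).
5 of the 7 holidays fall on weekdays; the rest are weekends and were already excluded.
Business days: 90 − 5 = 85.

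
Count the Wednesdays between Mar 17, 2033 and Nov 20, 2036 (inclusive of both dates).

Mar 17, 2033 is a Thursday.
From Mar 17, 2033 to Nov 20, 2036 is 1345 days inclusive.
1345 = 7 × 192 + 1, so there are 192 full weeks plus 1 extra day.
Each full week contributes one Wednesday: 192 so far.
The 1 extra day is Thursday — none qualify.
Total: 192 + 0 = 192.

192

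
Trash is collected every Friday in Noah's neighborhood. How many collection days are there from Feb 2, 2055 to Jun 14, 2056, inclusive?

71 Fridays

Feb 2, 2055 is a Tuesday.
The range spans 499 days (inclusive of both endpoints).
499 = 7 × 71 + 2, so there are 71 full weeks plus 2 extra days.
Each full week contributes one Friday: 71 so far.
The 2 extra days are Tue, Wed — none qualify.
Total: 71 + 0 = 71.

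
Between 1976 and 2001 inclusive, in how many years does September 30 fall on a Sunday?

4

Day of week of September 30 in each year:
1976: Thu, 1977: Fri, 1978: Sat, 1979: Sun ✓, 1980: Tue, 1981: Wed, 1982: Thu, 1983: Fri, 1984: Sun ✓, 1985: Mon, 1986: Tue, 1987: Wed, 1988: Fri, 1989: Sat, 1990: Sun ✓, 1991: Mon, 1992: Wed, 1993: Thu, 1994: Fri, 1995: Sat, 1996: Mon, 1997: Tue, 1998: Wed, 1999: Thu, 2000: Sat, 2001: Sun ✓
Sundays: 1979, 1984, 1990, 2001.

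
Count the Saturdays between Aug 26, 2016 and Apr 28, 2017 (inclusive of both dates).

35

Aug 26, 2016 is a Friday.
The range spans 246 days (inclusive of both endpoints).
246 = 7 × 35 + 1, so there are 35 full weeks plus 1 extra day.
Each full week contributes one Saturday: 35 so far.
The 1 extra day is Fri — none qualify.
Total: 35 + 0 = 35.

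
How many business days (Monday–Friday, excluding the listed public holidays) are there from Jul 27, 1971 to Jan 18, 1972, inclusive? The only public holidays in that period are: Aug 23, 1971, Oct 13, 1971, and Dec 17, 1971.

123 business days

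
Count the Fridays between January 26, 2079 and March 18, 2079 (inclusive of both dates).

8

January 26, 2079 is a Thursday.
That's 52 days from start to end, counting both.
52 = 7 × 7 + 3, so there are 7 full weeks plus 3 extra days.
Each full week contributes one Friday: 7 so far.
The 3 extra days are Thu, Fri, Sat — 1 of them qualifies.
Total: 7 + 1 = 8.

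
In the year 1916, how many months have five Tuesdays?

4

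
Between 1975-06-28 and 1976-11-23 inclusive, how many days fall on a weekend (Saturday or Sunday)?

1975-06-28 is a Saturday.
The range spans 515 days (inclusive of both endpoints).
515 = 7 × 73 + 4, so there are 73 full weeks plus 4 extra days.
Each full week contributes 2 weekend days (Sat, Sun): 73 × 2 = 146.
The 4 extra days are Saturday, Sunday, Monday, Tuesday — 2 of them qualify.
Total: 146 + 2 = 148.

148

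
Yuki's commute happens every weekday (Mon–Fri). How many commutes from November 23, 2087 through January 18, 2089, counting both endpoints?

302

November 23, 2087 is a Sunday.
That's 423 days from start to end, counting both.
423 = 7 × 60 + 3, so there are 60 full weeks plus 3 extra days.
Each full week contributes 5 weekdays (Mon–Fri): 60 × 5 = 300.
The 3 extra days are Sun, Mon, Tue — 2 of them qualify.
Total: 300 + 2 = 302.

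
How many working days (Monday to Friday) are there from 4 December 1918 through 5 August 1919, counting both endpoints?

4 December 1918 is a Wednesday.
That's 245 days from start to end, counting both.
245 = 7 × 35, so the span is exactly 35 full weeks.
Each full week contributes 5 weekdays (Mon–Fri): 35 × 5 = 175.
Total: 175.

175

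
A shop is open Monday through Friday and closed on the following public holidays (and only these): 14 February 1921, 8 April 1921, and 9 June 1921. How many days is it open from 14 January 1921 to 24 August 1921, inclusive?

14 January 1921 is a Friday.
That's 223 days from start to end, counting both.
223 = 7 × 31 + 6, so there are 31 full weeks plus 6 extra days.
Each full week contributes 5 weekdays (Mon–Fri): 31 × 5 = 155.
The 6 extra days are Fri, Sat, Sun, Mon, Tue, Wed — 4 of them qualify.
Total: 155 + 4 = 159.
Holidays: 14 February 1921 (Mon); 8 April 1921 (Fri); 9 June 1921 (Thu).
All 3 holidays fall on weekdays, so subtract 3.
Business days: 159 − 3 = 156.

156 business days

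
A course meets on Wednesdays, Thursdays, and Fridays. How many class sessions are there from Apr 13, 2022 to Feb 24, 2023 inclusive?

Apr 13, 2022 is a Wednesday.
That's 318 days from start to end, counting both.
318 = 7 × 45 + 3, so there are 45 full weeks plus 3 extra days.
Each full week contributes 3 days from the set (Wed, Thu, Fri): 45 × 3 = 135.
The 3 extra days are Wednesday, Thursday, Friday — 3 of them qualify.
Total: 135 + 3 = 138.

138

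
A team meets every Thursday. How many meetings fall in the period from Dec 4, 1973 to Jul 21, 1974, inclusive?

Dec 4, 1973 is a Tuesday.
From Dec 4, 1973 to Jul 21, 1974 is 230 days inclusive.
230 = 7 × 32 + 6, so there are 32 full weeks plus 6 extra days.
Each full week contributes one Thursday: 32 so far.
The 6 extra days are Tue, Wed, Thu, Fri, Sat, Sun — 1 of them qualifies.
Total: 32 + 1 = 33.

33 Thursdays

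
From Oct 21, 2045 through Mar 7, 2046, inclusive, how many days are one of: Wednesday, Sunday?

Oct 21, 2045 is a Saturday.
The range spans 138 days (inclusive of both endpoints).
138 = 7 × 19 + 5, so there are 19 full weeks plus 5 extra days.
Each full week contributes 2 days from the set (Wed, Sun): 19 × 2 = 38.
The 5 extra days are Sat, Sun, Mon, Tue, Wed — 2 of them qualify.
Total: 38 + 2 = 40.

40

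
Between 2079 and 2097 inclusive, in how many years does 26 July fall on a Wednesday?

3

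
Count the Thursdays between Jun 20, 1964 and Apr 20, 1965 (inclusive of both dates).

Jun 20, 1964 is a Saturday.
That's 305 days from start to end, counting both.
305 = 7 × 43 + 4, so there are 43 full weeks plus 4 extra days.
Each full week contributes one Thursday: 43 so far.
The 4 extra days are Saturday, Sunday, Monday, Tuesday — none qualify.
Total: 43 + 0 = 43.

43 Thursdays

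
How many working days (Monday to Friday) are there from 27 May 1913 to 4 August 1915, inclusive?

572

27 May 1913 is a Tuesday.
The range spans 800 days (inclusive of both endpoints).
800 = 7 × 114 + 2, so there are 114 full weeks plus 2 extra days.
Each full week contributes 5 weekdays (Mon–Fri): 114 × 5 = 570.
The 2 extra days are Tuesday, Wednesday — 2 of them qualify.
Total: 570 + 2 = 572.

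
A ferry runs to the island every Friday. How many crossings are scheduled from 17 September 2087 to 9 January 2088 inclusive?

17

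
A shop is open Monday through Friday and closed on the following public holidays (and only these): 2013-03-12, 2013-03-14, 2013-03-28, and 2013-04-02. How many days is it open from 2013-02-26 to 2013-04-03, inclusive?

23 working days

2013-02-26 is a Tuesday.
The range spans 37 days (inclusive of both endpoints).
37 = 7 × 5 + 2, so there are 5 full weeks plus 2 extra days.
Each full week contributes 5 weekdays (Mon–Fri): 5 × 5 = 25.
The 2 extra days are Tuesday, Wednesday — 2 of them qualify.
Total: 25 + 2 = 27.
Holidays: 2013-03-12 (Tue); 2013-03-14 (Thu); 2013-03-28 (Thu); 2013-04-02 (Tue).
All 4 holidays fall on weekdays, so subtract 4.
Business days: 27 − 4 = 23.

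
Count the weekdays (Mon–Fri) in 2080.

January 1, 2080 is a Monday.
The range spans 366 days (inclusive of both endpoints).
366 = 7 × 52 + 2, so there are 52 full weeks plus 2 extra days.
Each full week contributes 5 weekdays (Mon–Fri): 52 × 5 = 260.
The 2 extra days are Monday, Tuesday — 2 of them qualify.
Total: 260 + 2 = 262.

262 weekdays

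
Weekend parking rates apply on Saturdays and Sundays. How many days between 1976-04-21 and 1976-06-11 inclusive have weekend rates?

1976-04-21 is a Wednesday.
From 1976-04-21 to 1976-06-11 is 52 days inclusive.
52 = 7 × 7 + 3, so there are 7 full weeks plus 3 extra days.
Each full week contributes 2 weekend days (Sat, Sun): 7 × 2 = 14.
The 3 extra days are Wednesday, Thursday, Friday — none qualify.
Total: 14 + 0 = 14.

14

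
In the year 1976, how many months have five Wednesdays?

4

A month has five Wednesdays exactly when Wednesday falls within its first (length − 28) days.
Jan: 31 days, starts Thu → 5 of Thu, Fri, Sat
Feb: 29 days, starts Sun → 5 of Sun
Mar: 31 days, starts Mon → 5 of Mon, Tue, Wed ✓
Apr: 30 days, starts Thu → 5 of Thu, Fri
May: 31 days, starts Sat → 5 of Sat, Sun, Mon
Jun: 30 days, starts Tue → 5 of Tue, Wed ✓
Jul: 31 days, starts Thu → 5 of Thu, Fri, Sat
Aug: 31 days, starts Sun → 5 of Sun, Mon, Tue
Sep: 30 days, starts Wed → 5 of Wed, Thu ✓
Oct: 31 days, starts Fri → 5 of Fri, Sat, Sun
Nov: 30 days, starts Mon → 5 of Mon, Tue
Dec: 31 days, starts Wed → 5 of Wed, Thu, Fri ✓
Months with five Wednesdays: Mar, Jun, Sep, Dec.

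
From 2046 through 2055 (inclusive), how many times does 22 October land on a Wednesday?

1

Day of week of October 22 in each year:
2046: Mon, 2047: Tue, 2048: Thu, 2049: Fri, 2050: Sat, 2051: Sun, 2052: Tue, 2053: Wed ✓, 2054: Thu, 2055: Fri
Wednesdays: 2053.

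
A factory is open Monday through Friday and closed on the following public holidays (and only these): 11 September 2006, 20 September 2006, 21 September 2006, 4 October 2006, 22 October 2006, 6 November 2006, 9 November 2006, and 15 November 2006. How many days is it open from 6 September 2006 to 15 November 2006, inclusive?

44 business days

6 September 2006 is a Wednesday.
The range spans 71 days (inclusive of both endpoints).
71 = 7 × 10 + 1, so there are 10 full weeks plus 1 extra day.
Each full week contributes 5 weekdays (Mon–Fri): 10 × 5 = 50.
The 1 extra day is Wednesday — 1 of them qualifies.
Total: 50 + 1 = 51.
Holidays: 11 September 2006 (Mon); 20 September 2006 (Wed); 21 September 2006 (Thu); 4 October 2006 (Wed); 22 October 2006 (Sun); 6 November 2006 (Mon); 9 November 2006 (Thu); 15 November 2006 (Wed).
7 of the 8 holidays fall on weekdays; the rest are weekends and were already excluded.
Business days: 51 − 7 = 44.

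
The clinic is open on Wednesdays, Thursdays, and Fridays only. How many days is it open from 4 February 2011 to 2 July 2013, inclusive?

376

4 February 2011 is a Friday.
That's 880 days from start to end, counting both.
880 = 7 × 125 + 5, so there are 125 full weeks plus 5 extra days.
Each full week contributes 3 days from the set (Wed, Thu, Fri): 125 × 3 = 375.
The 5 extra days are Friday, Saturday, Sunday, Monday, Tuesday — 1 of them qualifies.
Total: 375 + 1 = 376.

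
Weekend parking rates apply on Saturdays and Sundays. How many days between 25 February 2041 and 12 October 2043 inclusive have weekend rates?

25 February 2041 is a Monday.
That's 960 days from start to end, counting both.
960 = 7 × 137 + 1, so there are 137 full weeks plus 1 extra day.
Each full week contributes 2 weekend days (Sat, Sun): 137 × 2 = 274.
The 1 extra day is Mon — none qualify.
Total: 274 + 0 = 274.

274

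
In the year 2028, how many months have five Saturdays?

A month has five Saturdays exactly when Saturday falls within its first (length − 28) days.
Jan: 31 days, starts Sat → 5 of Sat, Sun, Mon ✓
Feb: 29 days, starts Tue → 5 of Tue
Mar: 31 days, starts Wed → 5 of Wed, Thu, Fri
Apr: 30 days, starts Sat → 5 of Sat, Sun ✓
May: 31 days, starts Mon → 5 of Mon, Tue, Wed
Jun: 30 days, starts Thu → 5 of Thu, Fri
Jul: 31 days, starts Sat → 5 of Sat, Sun, Mon ✓
Aug: 31 days, starts Tue → 5 of Tue, Wed, Thu
Sep: 30 days, starts Fri → 5 of Fri, Sat ✓
Oct: 31 days, starts Sun → 5 of Sun, Mon, Tue
Nov: 30 days, starts Wed → 5 of Wed, Thu
Dec: 31 days, starts Fri → 5 of Fri, Sat, Sun ✓
Months with five Saturdays: Jan, Apr, Jul, Sep, Dec.

5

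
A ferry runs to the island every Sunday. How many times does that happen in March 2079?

1 March 2079 is a Wednesday.
From 1 March 2079 to 31 March 2079 is 31 days inclusive.
31 = 7 × 4 + 3, so there are 4 full weeks plus 3 extra days.
Each full week contributes one Sunday: 4 so far.
The 3 extra days are Wednesday, Thursday, Friday — none qualify.
Total: 4 + 0 = 4.

4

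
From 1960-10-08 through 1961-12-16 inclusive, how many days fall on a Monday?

1960-10-08 is a Saturday.
From 1960-10-08 to 1961-12-16 is 435 days inclusive.
435 = 7 × 62 + 1, so there are 62 full weeks plus 1 extra day.
Each full week contributes one Monday: 62 so far.
The 1 extra day is Sat — none qualify.
Total: 62 + 0 = 62.

62 Mondays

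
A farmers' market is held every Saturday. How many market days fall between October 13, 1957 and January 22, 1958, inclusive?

14 Saturdays

October 13, 1957 is a Sunday.
From October 13, 1957 to January 22, 1958 is 102 days inclusive.
102 = 7 × 14 + 4, so there are 14 full weeks plus 4 extra days.
Each full week contributes one Saturday: 14 so far.
The 4 extra days are Sun, Mon, Tue, Wed — none qualify.
Total: 14 + 0 = 14.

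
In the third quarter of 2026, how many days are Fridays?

13

July 1, 2026 is a Wednesday.
From July 1, 2026 to September 30, 2026 is 92 days inclusive.
92 = 7 × 13 + 1, so there are 13 full weeks plus 1 extra day.
Each full week contributes one Friday: 13 so far.
The 1 extra day is Wed — none qualify.
Total: 13 + 0 = 13.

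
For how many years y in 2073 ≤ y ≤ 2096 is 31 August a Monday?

3

Day of week of August 31 in each year:
2073: Thu, 2074: Fri, 2075: Sat, 2076: Mon ✓, 2077: Tue, 2078: Wed, 2079: Thu, 2080: Sat, 2081: Sun, 2082: Mon ✓, 2083: Tue, 2084: Thu, 2085: Fri, 2086: Sat, 2087: Sun, 2088: Tue, 2089: Wed, 2090: Thu, 2091: Fri, 2092: Sun, 2093: Mon ✓, 2094: Tue, 2095: Wed, 2096: Fri
Mondays: 2076, 2082, 2093.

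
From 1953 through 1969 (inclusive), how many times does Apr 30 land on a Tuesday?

Day of week of April 30 in each year:
1953: Thu, 1954: Fri, 1955: Sat, 1956: Mon, 1957: Tue ✓, 1958: Wed, 1959: Thu, 1960: Sat, 1961: Sun, 1962: Mon, 1963: Tue ✓, 1964: Thu, 1965: Fri, 1966: Sat, 1967: Sun, 1968: Tue ✓, 1969: Wed
Tuesdays: 1957, 1963, 1968.

3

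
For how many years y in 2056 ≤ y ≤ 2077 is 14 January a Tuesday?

3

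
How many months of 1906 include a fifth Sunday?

A month has five Sundays exactly when Sunday falls within its first (length − 28) days.
Jan: 31 days, starts Mon → 5 of Mon, Tue, Wed
Feb: 28 days, starts Thu → 5 of (none)
Mar: 31 days, starts Thu → 5 of Thu, Fri, Sat
Apr: 30 days, starts Sun → 5 of Sun, Mon ✓
May: 31 days, starts Tue → 5 of Tue, Wed, Thu
Jun: 30 days, starts Fri → 5 of Fri, Sat
Jul: 31 days, starts Sun → 5 of Sun, Mon, Tue ✓
Aug: 31 days, starts Wed → 5 of Wed, Thu, Fri
Sep: 30 days, starts Sat → 5 of Sat, Sun ✓
Oct: 31 days, starts Mon → 5 of Mon, Tue, Wed
Nov: 30 days, starts Thu → 5 of Thu, Fri
Dec: 31 days, starts Sat → 5 of Sat, Sun, Mon ✓
Months with five Sundays: Apr, Jul, Sep, Dec.

4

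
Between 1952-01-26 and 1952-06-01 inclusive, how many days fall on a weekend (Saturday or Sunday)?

1952-01-26 is a Saturday.
That's 128 days from start to end, counting both.
128 = 7 × 18 + 2, so there are 18 full weeks plus 2 extra days.
Each full week contributes 2 weekend days (Sat, Sun): 18 × 2 = 36.
The 2 extra days are Saturday, Sunday — 2 of them qualify.
Total: 36 + 2 = 38.

38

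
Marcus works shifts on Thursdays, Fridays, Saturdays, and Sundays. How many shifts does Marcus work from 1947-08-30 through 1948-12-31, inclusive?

280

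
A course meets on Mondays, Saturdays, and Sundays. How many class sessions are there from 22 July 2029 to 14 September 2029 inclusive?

23

22 July 2029 is a Sunday.
The range spans 55 days (inclusive of both endpoints).
55 = 7 × 7 + 6, so there are 7 full weeks plus 6 extra days.
Each full week contributes 3 days from the set (Mon, Sat, Sun): 7 × 3 = 21.
The 6 extra days are Sunday, Monday, Tuesday, Wednesday, Thursday, Friday — 2 of them qualify.
Total: 21 + 2 = 23.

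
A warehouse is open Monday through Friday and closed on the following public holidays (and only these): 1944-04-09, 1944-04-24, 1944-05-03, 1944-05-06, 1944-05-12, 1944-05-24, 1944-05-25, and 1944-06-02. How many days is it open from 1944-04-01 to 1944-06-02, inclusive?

1944-04-01 is a Saturday.
From 1944-04-01 to 1944-06-02 is 63 days inclusive.
63 = 7 × 9, so the span is exactly 9 full weeks.
Each full week contributes 5 weekdays (Mon–Fri): 9 × 5 = 45.
Holidays: 1944-04-09 (Sun); 1944-04-24 (Mon); 1944-05-03 (Wed); 1944-05-06 (Sat); 1944-05-12 (Fri); 1944-05-24 (Wed); 1944-05-25 (Thu); 1944-06-02 (Fri).
6 of the 8 holidays fall on weekdays; the rest are weekends and were already excluded.
Business days: 45 − 6 = 39.

39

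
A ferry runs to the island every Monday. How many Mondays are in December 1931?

1 December 1931 is a Tuesday.
The range spans 31 days (inclusive of both endpoints).
31 = 7 × 4 + 3, so there are 4 full weeks plus 3 extra days.
Each full week contributes one Monday: 4 so far.
The 3 extra days are Tuesday, Wednesday, Thursday — none qualify.
Total: 4 + 0 = 4.

4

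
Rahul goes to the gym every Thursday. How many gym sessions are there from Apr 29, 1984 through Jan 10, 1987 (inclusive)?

Apr 29, 1984 is a Sunday.
That's 987 days from start to end, counting both.
987 = 7 × 141, so the span is exactly 141 full weeks.
Each full week contributes one Thursday: 141 so far.

141 Thursdays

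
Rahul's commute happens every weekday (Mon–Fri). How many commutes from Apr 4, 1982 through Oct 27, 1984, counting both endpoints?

Apr 4, 1982 is a Sunday.
That's 938 days from start to end, counting both.
938 = 7 × 134, so the span is exactly 134 full weeks.
Each full week contributes 5 weekdays (Mon–Fri): 134 × 5 = 670.

670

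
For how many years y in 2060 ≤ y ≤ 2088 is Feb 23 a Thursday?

Day of week of February 23 in each year:
2060: Mon, 2061: Wed, 2062: Thu ✓, 2063: Fri, 2064: Sat, 2065: Mon, 2066: Tue, 2067: Wed, 2068: Thu ✓, 2069: Sat, 2070: Sun, 2071: Mon, 2072: Tue, 2073: Thu ✓, 2074: Fri, 2075: Sat, 2076: Sun, 2077: Tue, 2078: Wed, 2079: Thu ✓, 2080: Fri, 2081: Sun, 2082: Mon, 2083: Tue, 2084: Wed, 2085: Fri, 2086: Sat, 2087: Sun, 2088: Mon
Thursdays: 2062, 2068, 2073, 2079.

4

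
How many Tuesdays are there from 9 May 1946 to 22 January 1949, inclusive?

141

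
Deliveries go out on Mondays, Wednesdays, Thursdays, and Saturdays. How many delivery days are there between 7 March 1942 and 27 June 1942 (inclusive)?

65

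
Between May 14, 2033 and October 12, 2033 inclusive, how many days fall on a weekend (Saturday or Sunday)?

44

May 14, 2033 is a Saturday.
The range spans 152 days (inclusive of both endpoints).
152 = 7 × 21 + 5, so there are 21 full weeks plus 5 extra days.
Each full week contributes 2 weekend days (Sat, Sun): 21 × 2 = 42.
The 5 extra days are Saturday, Sunday, Monday, Tuesday, Wednesday — 2 of them qualify.
Total: 42 + 2 = 44.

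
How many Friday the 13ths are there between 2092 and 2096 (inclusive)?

Friday-the-13ths by year:
2092: Jun
2093: Feb, Mar, Nov
2094: Aug
2095: May
2096: Jan, Apr, Jul

9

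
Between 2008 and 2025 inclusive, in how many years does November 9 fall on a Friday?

2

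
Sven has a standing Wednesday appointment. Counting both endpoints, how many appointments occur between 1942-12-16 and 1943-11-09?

47 Wednesdays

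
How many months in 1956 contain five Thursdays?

A month has five Thursdays exactly when Thursday falls within its first (length − 28) days.
Jan: 31 days, starts Sun → 5 of Sun, Mon, Tue
Feb: 29 days, starts Wed → 5 of Wed
Mar: 31 days, starts Thu → 5 of Thu, Fri, Sat ✓
Apr: 30 days, starts Sun → 5 of Sun, Mon
May: 31 days, starts Tue → 5 of Tue, Wed, Thu ✓
Jun: 30 days, starts Fri → 5 of Fri, Sat
Jul: 31 days, starts Sun → 5 of Sun, Mon, Tue
Aug: 31 days, starts Wed → 5 of Wed, Thu, Fri ✓
Sep: 30 days, starts Sat → 5 of Sat, Sun
Oct: 31 days, starts Mon → 5 of Mon, Tue, Wed
Nov: 30 days, starts Thu → 5 of Thu, Fri ✓
Dec: 31 days, starts Sat → 5 of Sat, Sun, Mon
Months with five Thursdays: Mar, May, Aug, Nov.

4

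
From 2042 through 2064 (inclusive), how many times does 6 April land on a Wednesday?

Day of week of April 6 in each year:
2042: Sun, 2043: Mon, 2044: Wed ✓, 2045: Thu, 2046: Fri, 2047: Sat, 2048: Mon, 2049: Tue, 2050: Wed ✓, 2051: Thu, 2052: Sat, 2053: Sun, 2054: Mon, 2055: Tue, 2056: Thu, 2057: Fri, 2058: Sat, 2059: Sun, 2060: Tue, 2061: Wed ✓, 2062: Thu, 2063: Fri, 2064: Sun
Wednesdays: 2044, 2050, 2061.

3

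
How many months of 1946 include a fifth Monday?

4

A month has five Mondays exactly when Monday falls within its first (length − 28) days.
Jan: 31 days, starts Tue → 5 of Tue, Wed, Thu
Feb: 28 days, starts Fri → 5 of (none)
Mar: 31 days, starts Fri → 5 of Fri, Sat, Sun
Apr: 30 days, starts Mon → 5 of Mon, Tue ✓
May: 31 days, starts Wed → 5 of Wed, Thu, Fri
Jun: 30 days, starts Sat → 5 of Sat, Sun
Jul: 31 days, starts Mon → 5 of Mon, Tue, Wed ✓
Aug: 31 days, starts Thu → 5 of Thu, Fri, Sat
Sep: 30 days, starts Sun → 5 of Sun, Mon ✓
Oct: 31 days, starts Tue → 5 of Tue, Wed, Thu
Nov: 30 days, starts Fri → 5 of Fri, Sat
Dec: 31 days, starts Sun → 5 of Sun, Mon, Tue ✓
Months with five Mondays: Apr, Jul, Sep, Dec.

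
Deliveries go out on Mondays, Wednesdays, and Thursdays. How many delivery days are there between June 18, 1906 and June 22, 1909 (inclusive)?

June 18, 1906 is a Monday.
That's 1101 days from start to end, counting both.
1101 = 7 × 157 + 2, so there are 157 full weeks plus 2 extra days.
Each full week contributes 3 days from the set (Mon, Wed, Thu): 157 × 3 = 471.
The 2 extra days are Mon, Tue — 1 of them qualifies.
Total: 471 + 1 = 472.

472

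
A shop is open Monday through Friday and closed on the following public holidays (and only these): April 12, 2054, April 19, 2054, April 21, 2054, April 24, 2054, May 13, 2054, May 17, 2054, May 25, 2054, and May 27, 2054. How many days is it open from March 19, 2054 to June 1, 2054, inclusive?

March 19, 2054 is a Thursday.
From March 19, 2054 to June 1, 2054 is 75 days inclusive.
75 = 7 × 10 + 5, so there are 10 full weeks plus 5 extra days.
Each full week contributes 5 weekdays (Mon–Fri): 10 × 5 = 50.
The 5 extra days are Thursday, Friday, Saturday, Sunday, Monday — 3 of them qualify.
Total: 50 + 3 = 53.
Holidays: April 12, 2054 (Sun); April 19, 2054 (Sun); April 21, 2054 (Tue); April 24, 2054 (Fri); May 13, 2054 (Wed); May 17, 2054 (Sun); May 25, 2054 (Mon); May 27, 2054 (Wed).
5 of the 8 holidays fall on weekdays; the rest are weekends and were already excluded.
Business days: 53 − 5 = 48.

48 working days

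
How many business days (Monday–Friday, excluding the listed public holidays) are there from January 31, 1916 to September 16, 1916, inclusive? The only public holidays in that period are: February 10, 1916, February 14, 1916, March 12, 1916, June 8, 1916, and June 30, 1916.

January 31, 1916 is a Monday.
From January 31, 1916 to September 16, 1916 is 230 days inclusive.
230 = 7 × 32 + 6, so there are 32 full weeks plus 6 extra days.
Each full week contributes 5 weekdays (Mon–Fri): 32 × 5 = 160.
The 6 extra days are Mon, Tue, Wed, Thu, Fri, Sat — 5 of them qualify.
Total: 160 + 5 = 165.
Holidays: February 10, 1916 (Thu); February 14, 1916 (Mon); March 12, 1916 (Sun); June 8, 1916 (Thu); June 30, 1916 (Fri).
4 of the 5 holidays fall on weekdays; the rest are weekends and were already excluded.
Business days: 165 − 4 = 161.

161 business days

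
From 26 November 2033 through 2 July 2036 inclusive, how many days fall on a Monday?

136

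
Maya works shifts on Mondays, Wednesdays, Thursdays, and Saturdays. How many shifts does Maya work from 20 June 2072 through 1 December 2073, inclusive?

303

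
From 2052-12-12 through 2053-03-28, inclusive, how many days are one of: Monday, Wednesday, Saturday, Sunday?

60

2052-12-12 is a Thursday.
That's 107 days from start to end, counting both.
107 = 7 × 15 + 2, so there are 15 full weeks plus 2 extra days.
Each full week contributes 4 days from the set (Mon, Wed, Sat, Sun): 15 × 4 = 60.
The 2 extra days are Thursday, Friday — none qualify.
Total: 60 + 0 = 60.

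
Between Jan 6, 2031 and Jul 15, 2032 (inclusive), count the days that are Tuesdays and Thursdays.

160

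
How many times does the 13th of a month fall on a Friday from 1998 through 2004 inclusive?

12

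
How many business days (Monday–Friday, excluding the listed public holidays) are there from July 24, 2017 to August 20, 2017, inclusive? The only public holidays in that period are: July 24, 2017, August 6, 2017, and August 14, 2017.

18

July 24, 2017 is a Monday.
That's 28 days from start to end, counting both.
28 = 7 × 4, so the span is exactly 4 full weeks.
Each full week contributes 5 weekdays (Mon–Fri): 4 × 5 = 20.
Total: 20.
Holidays: July 24, 2017 (Mon); August 6, 2017 (Sun); August 14, 2017 (Mon).
2 of the 3 holidays fall on weekdays; the rest are weekends and were already excluded.
Business days: 20 − 2 = 18.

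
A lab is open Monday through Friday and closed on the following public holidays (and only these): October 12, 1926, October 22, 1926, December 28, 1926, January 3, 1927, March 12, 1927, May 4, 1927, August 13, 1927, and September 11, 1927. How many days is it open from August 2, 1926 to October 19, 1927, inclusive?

313

August 2, 1926 is a Monday.
The range spans 444 days (inclusive of both endpoints).
444 = 7 × 63 + 3, so there are 63 full weeks plus 3 extra days.
Each full week contributes 5 weekdays (Mon–Fri): 63 × 5 = 315.
The 3 extra days are Mon, Tue, Wed — 3 of them qualify.
Total: 315 + 3 = 318.
Holidays: October 12, 1926 (Tue); October 22, 1926 (Fri); December 28, 1926 (Tue); January 3, 1927 (Mon); March 12, 1927 (Sat); May 4, 1927 (Wed); August 13, 1927 (Sat); September 11, 1927 (Sun).
5 of the 8 holidays fall on weekdays; the rest are weekends and were already excluded.
Business days: 318 − 5 = 313.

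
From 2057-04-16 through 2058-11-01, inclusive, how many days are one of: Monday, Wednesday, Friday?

2057-04-16 is a Monday.
From 2057-04-16 to 2058-11-01 is 565 days inclusive.
565 = 7 × 80 + 5, so there are 80 full weeks plus 5 extra days.
Each full week contributes 3 days from the set (Mon, Wed, Fri): 80 × 3 = 240.
The 5 extra days are Mon, Tue, Wed, Thu, Fri — 3 of them qualify.
Total: 240 + 3 = 243.

243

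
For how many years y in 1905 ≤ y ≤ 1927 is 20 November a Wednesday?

Day of week of November 20 in each year:
1905: Mon, 1906: Tue, 1907: Wed ✓, 1908: Fri, 1909: Sat, 1910: Sun, 1911: Mon, 1912: Wed ✓, 1913: Thu, 1914: Fri, 1915: Sat, 1916: Mon, 1917: Tue, 1918: Wed ✓, 1919: Thu, 1920: Sat, 1921: Sun, 1922: Mon, 1923: Tue, 1924: Thu, 1925: Fri, 1926: Sat, 1927: Sun
Wednesdays: 1907, 1912, 1918.

3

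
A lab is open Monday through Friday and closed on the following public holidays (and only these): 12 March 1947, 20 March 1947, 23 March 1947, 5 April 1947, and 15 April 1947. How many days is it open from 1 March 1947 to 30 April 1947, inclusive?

40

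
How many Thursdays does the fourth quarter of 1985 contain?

Oct 1, 1985 is a Tuesday.
The range spans 92 days (inclusive of both endpoints).
92 = 7 × 13 + 1, so there are 13 full weeks plus 1 extra day.
Each full week contributes one Thursday: 13 so far.
The 1 extra day is Tue — none qualify.
Total: 13 + 0 = 13.

13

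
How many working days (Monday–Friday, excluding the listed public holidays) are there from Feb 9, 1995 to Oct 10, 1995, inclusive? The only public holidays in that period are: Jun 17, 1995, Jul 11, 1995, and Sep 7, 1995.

172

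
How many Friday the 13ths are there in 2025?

1

The 13th falls on a Friday when the month's 13th has weekday Fri.
Jan 13 is Mon; Feb 13 is Thu; Mar 13 is Thu; Apr 13 is Sun; May 13 is Tue; Jun 13 is Fri ✓; Jul 13 is Sun; Aug 13 is Wed; Sep 13 is Sat; Oct 13 is Mon; Nov 13 is Thu; Dec 13 is Sat.
Friday the 13ths: Jun.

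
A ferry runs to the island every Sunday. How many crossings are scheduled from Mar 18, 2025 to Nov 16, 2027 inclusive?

139

Mar 18, 2025 is a Tuesday.
The range spans 974 days (inclusive of both endpoints).
974 = 7 × 139 + 1, so there are 139 full weeks plus 1 extra day.
Each full week contributes one Sunday: 139 so far.
The 1 extra day is Tuesday — none qualify.
Total: 139 + 0 = 139.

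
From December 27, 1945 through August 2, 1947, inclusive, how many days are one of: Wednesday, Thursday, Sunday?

December 27, 1945 is a Thursday.
From December 27, 1945 to August 2, 1947 is 584 days inclusive.
584 = 7 × 83 + 3, so there are 83 full weeks plus 3 extra days.
Each full week contributes 3 days from the set (Wed, Thu, Sun): 83 × 3 = 249.
The 3 extra days are Thursday, Friday, Saturday — 1 of them qualifies.
Total: 249 + 1 = 250.

250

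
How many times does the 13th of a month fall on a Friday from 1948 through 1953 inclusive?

Friday-the-13ths by year:
1948: Feb, Aug
1949: May
1950: Jan, Oct
1951: Apr, Jul
1952: Jun
1953: Feb, Mar, Nov

11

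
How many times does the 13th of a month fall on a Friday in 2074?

The 13th falls on a Friday when the month's 13th has weekday Fri.
Jan 13 is Sat; Feb 13 is Tue; Mar 13 is Tue; Apr 13 is Fri ✓; May 13 is Sun; Jun 13 is Wed; Jul 13 is Fri ✓; Aug 13 is Mon; Sep 13 is Thu; Oct 13 is Sat; Nov 13 is Tue; Dec 13 is Thu.
Friday the 13ths: Apr, Jul.

2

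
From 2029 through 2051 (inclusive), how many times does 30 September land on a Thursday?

Day of week of September 30 in each year:
2029: Sun, 2030: Mon, 2031: Tue, 2032: Thu ✓, 2033: Fri, 2034: Sat, 2035: Sun, 2036: Tue, 2037: Wed, 2038: Thu ✓, 2039: Fri, 2040: Sun, 2041: Mon, 2042: Tue, 2043: Wed, 2044: Fri, 2045: Sat, 2046: Sun, 2047: Mon, 2048: Wed, 2049: Thu ✓, 2050: Fri, 2051: Sat
Thursdays: 2032, 2038, 2049.

3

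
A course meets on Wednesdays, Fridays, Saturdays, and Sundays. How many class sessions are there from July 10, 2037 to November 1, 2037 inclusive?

67

July 10, 2037 is a Friday.
The range spans 115 days (inclusive of both endpoints).
115 = 7 × 16 + 3, so there are 16 full weeks plus 3 extra days.
Each full week contributes 4 days from the set (Wed, Fri, Sat, Sun): 16 × 4 = 64.
The 3 extra days are Friday, Saturday, Sunday — 3 of them qualify.
Total: 64 + 3 = 67.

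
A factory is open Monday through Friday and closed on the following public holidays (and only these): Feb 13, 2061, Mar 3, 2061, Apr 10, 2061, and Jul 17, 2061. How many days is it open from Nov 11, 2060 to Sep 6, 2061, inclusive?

213 business days

Nov 11, 2060 is a Thursday.
The range spans 300 days (inclusive of both endpoints).
300 = 7 × 42 + 6, so there are 42 full weeks plus 6 extra days.
Each full week contributes 5 weekdays (Mon–Fri): 42 × 5 = 210.
The 6 extra days are Thursday, Friday, Saturday, Sunday, Monday, Tuesday — 4 of them qualify.
Total: 210 + 4 = 214.
Holidays: Feb 13, 2061 (Sun); Mar 3, 2061 (Thu); Apr 10, 2061 (Sun); Jul 17, 2061 (Sun).
1 of the 4 holidays fall on weekdays; the rest are weekends and were already excluded.
Business days: 214 − 1 = 213.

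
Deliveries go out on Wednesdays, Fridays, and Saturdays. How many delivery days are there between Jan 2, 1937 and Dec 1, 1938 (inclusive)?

299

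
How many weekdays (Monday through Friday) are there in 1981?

261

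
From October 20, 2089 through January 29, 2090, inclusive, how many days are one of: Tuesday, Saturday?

29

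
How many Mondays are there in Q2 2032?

April 1, 2032 is a Thursday.
That's 91 days from start to end, counting both.
91 = 7 × 13, so the span is exactly 13 full weeks.
Each full week contributes one Monday: 13 so far.

13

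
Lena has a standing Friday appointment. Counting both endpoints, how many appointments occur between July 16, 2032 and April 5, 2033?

38 Fridays

July 16, 2032 is a Friday.
The range spans 264 days (inclusive of both endpoints).
264 = 7 × 37 + 5, so there are 37 full weeks plus 5 extra days.
Each full week contributes one Friday: 37 so far.
The 5 extra days are Friday, Saturday, Sunday, Monday, Tuesday — 1 of them qualifies.
Total: 37 + 1 = 38.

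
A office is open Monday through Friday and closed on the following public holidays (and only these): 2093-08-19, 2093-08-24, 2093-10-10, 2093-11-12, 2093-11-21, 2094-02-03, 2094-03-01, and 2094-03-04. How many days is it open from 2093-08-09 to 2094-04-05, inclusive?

165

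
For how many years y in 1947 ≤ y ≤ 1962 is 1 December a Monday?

3

Day of week of December 1 in each year:
1947: Mon ✓, 1948: Wed, 1949: Thu, 1950: Fri, 1951: Sat, 1952: Mon ✓, 1953: Tue, 1954: Wed, 1955: Thu, 1956: Sat, 1957: Sun, 1958: Mon ✓, 1959: Tue, 1960: Thu, 1961: Fri, 1962: Sat
Mondays: 1947, 1952, 1958.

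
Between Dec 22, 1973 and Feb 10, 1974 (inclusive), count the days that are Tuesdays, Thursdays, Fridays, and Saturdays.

29

Dec 22, 1973 is a Saturday.
That's 51 days from start to end, counting both.
51 = 7 × 7 + 2, so there are 7 full weeks plus 2 extra days.
Each full week contributes 4 days from the set (Tue, Thu, Fri, Sat): 7 × 4 = 28.
The 2 extra days are Saturday, Sunday — 1 of them qualifies.
Total: 28 + 1 = 29.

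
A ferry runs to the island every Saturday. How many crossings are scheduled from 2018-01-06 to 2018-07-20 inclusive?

2018-01-06 is a Saturday.
From 2018-01-06 to 2018-07-20 is 196 days inclusive.
196 = 7 × 28, so the span is exactly 28 full weeks.
Each full week contributes one Saturday: 28 so far.

28 Saturdays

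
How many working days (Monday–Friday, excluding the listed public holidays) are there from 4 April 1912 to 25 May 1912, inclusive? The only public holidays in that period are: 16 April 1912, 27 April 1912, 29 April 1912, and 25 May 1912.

35 working days

4 April 1912 is a Thursday.
From 4 April 1912 to 25 May 1912 is 52 days inclusive.
52 = 7 × 7 + 3, so there are 7 full weeks plus 3 extra days.
Each full week contributes 5 weekdays (Mon–Fri): 7 × 5 = 35.
The 3 extra days are Thursday, Friday, Saturday — 2 of them qualify.
Total: 35 + 2 = 37.
Holidays: 16 April 1912 (Tue); 27 April 1912 (Sat); 29 April 1912 (Mon); 25 May 1912 (Sat).
2 of the 4 holidays fall on weekdays; the rest are weekends and were already excluded.
Business days: 37 − 2 = 35.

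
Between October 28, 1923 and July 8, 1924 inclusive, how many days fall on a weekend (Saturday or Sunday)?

October 28, 1923 is a Sunday.
From October 28, 1923 to July 8, 1924 is 255 days inclusive.
255 = 7 × 36 + 3, so there are 36 full weeks plus 3 extra days.
Each full week contributes 2 weekend days (Sat, Sun): 36 × 2 = 72.
The 3 extra days are Sunday, Monday, Tuesday — 1 of them qualifies.
Total: 72 + 1 = 73.

73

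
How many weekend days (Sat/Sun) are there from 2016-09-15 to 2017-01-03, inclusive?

32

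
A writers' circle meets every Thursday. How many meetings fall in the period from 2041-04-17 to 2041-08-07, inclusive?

2041-04-17 is a Wednesday.
The range spans 113 days (inclusive of both endpoints).
113 = 7 × 16 + 1, so there are 16 full weeks plus 1 extra day.
Each full week contributes one Thursday: 16 so far.
The 1 extra day is Wednesday — none qualify.
Total: 16 + 0 = 16.

16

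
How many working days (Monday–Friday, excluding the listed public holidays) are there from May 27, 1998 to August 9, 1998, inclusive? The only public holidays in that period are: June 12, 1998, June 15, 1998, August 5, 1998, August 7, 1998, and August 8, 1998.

May 27, 1998 is a Wednesday.
From May 27, 1998 to August 9, 1998 is 75 days inclusive.
75 = 7 × 10 + 5, so there are 10 full weeks plus 5 extra days.
Each full week contributes 5 weekdays (Mon–Fri): 10 × 5 = 50.
The 5 extra days are Wednesday, Thursday, Friday, Saturday, Sunday — 3 of them qualify.
Total: 50 + 3 = 53.
Holidays: June 12, 1998 (Fri); June 15, 1998 (Mon); August 5, 1998 (Wed); August 7, 1998 (Fri); August 8, 1998 (Sat).
4 of the 5 holidays fall on weekdays; the rest are weekends and were already excluded.
Business days: 53 − 4 = 49.

49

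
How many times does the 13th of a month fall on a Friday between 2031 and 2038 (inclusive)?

13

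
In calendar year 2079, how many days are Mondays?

January 1, 2079 is a Sunday.
The range spans 365 days (inclusive of both endpoints).
365 = 7 × 52 + 1, so there are 52 full weeks plus 1 extra day.
Each full week contributes one Monday: 52 so far.
The 1 extra day is Sun — none qualify.
Total: 52 + 0 = 52.

52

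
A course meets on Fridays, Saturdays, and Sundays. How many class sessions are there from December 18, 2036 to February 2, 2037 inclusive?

21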